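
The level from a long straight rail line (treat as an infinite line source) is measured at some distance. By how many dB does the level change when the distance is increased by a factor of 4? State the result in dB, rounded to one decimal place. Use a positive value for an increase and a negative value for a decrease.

A line source loses 3 dB per doubling of distance; generally ΔL = −10·log₁₀(r₂/r₁).
ΔL = −10·log₁₀(4) = -6.02 dB.

-6.0 dB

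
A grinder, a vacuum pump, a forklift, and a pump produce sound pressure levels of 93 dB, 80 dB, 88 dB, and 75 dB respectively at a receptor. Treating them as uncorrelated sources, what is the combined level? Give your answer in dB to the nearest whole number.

For uncorrelated sources the intensities add, so convert each level to linear form, sum, and take 10·log₁₀ of the total.
Σ 10^(L/10) = 10^(93/10) + 10^(80/10) + 10^(88/10) + 10^(75/10) = 2.758e+09.
L_total = 10·log₁₀(2.758e+09) = 94.41 dB.

94 dB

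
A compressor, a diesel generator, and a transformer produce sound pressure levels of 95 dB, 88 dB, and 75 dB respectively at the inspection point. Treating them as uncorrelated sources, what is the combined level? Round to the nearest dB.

For uncorrelated sources the intensities add, so convert each level to linear form, sum, and take 10·log₁₀ of the total.
Σ 10^(L/10) = 10^(95/10) + 10^(88/10) + 10^(75/10) = 3.825e+09.
L_total = 10·log₁₀(3.825e+09) = 95.83 dB.

96 dB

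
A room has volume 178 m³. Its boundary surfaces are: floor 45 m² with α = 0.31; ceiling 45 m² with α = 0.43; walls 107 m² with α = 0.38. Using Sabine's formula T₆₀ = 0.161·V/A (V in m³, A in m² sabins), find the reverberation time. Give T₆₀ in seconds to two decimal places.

0.39 s

Summing Sᵢαᵢ: 45·0.31 + 45·0.43 + 107·0.38 = 73.96 m².
T₆₀ = 0.161 × 178 / 73.96 = 0.387 s.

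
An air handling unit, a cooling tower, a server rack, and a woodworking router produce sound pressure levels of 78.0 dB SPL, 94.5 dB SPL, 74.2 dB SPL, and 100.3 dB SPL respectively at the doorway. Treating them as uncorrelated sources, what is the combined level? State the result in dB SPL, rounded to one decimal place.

101.3 dB SPL

Incoherent sources combine by intensity addition: L_total = 10·log₁₀(Σ 10^(L_i/10)).
Σ 10^(L/10) = 10^(78.0/10) + 10^(94.5/10) + 10^(74.2/10) + 10^(100.3/10) = 1.362e+10.
L_total = 10·log₁₀(1.362e+10) = 101.34 dB SPL.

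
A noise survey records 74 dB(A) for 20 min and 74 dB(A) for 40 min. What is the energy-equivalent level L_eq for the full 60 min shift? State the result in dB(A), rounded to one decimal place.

Weight each interval's intensity by its duration and average over T = 60 min:
Σ tᵢ·10^(Lᵢ/10) = 20·10^(74/10) + 40·10^(74/10) = 1.507e+09.
L_eq = 10·log₁₀(1.507e+09/60) = 74.00 dB(A).

74.0 dB(A)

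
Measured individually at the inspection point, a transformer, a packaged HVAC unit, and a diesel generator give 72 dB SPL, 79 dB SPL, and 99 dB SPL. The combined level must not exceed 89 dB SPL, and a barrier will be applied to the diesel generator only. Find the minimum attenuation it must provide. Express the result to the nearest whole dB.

Fixed contribution from the other sources: Σ 10^(L/10) = 10^(72/10) + 10^(79/10) = 9.528e+07 (79.79 dB SPL).
The limit corresponds to 10^(89/10) = 7.943e+08; subtracting the fixed part leaves 6.990e+08 for the diesel generator, i.e. 88.45 dB SPL.
So the diesel generator must be reduced from 99 to 88.45 dB SPL: IL = 10.55 dB.

11 dB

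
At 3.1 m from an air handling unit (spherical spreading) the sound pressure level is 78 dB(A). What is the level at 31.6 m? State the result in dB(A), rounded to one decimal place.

57.8 dB(A)

For a point source, L₂ = L₁ − 20·log₁₀(r₂/r₁).
L₂ = 78 − 20·log₁₀(31.6/3.1) = 78 − 20.167 = 57.83 dB(A).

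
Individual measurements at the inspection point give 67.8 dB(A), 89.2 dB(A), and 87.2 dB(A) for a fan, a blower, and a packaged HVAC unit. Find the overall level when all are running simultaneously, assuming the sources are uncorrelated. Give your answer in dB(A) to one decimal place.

For uncorrelated sources the intensities add, so convert each level to linear form, sum, and take 10·log₁₀ of the total.
Σ 10^(L/10) = 10^(67.8/10) + 10^(89.2/10) + 10^(87.2/10) = 1.363e+09.
L_total = 10·log₁₀(1.363e+09) = 91.34 dB(A).

91.3 dB(A)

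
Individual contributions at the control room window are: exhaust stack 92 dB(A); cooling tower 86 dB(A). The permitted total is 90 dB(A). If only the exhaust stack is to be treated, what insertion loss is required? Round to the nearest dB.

Everything except the exhaust stack sums to 10^(86/10) = 3.981e+08 in linear terms, 86.00 dB(A).
The limit corresponds to 10^(90/10) = 1.000e+09; subtracting the fixed part leaves 6.019e+08 for the exhaust stack, i.e. 87.80 dB(A).
So the exhaust stack must be reduced from 92 to 87.80 dB(A): IL = 4.20 dB.

4 dB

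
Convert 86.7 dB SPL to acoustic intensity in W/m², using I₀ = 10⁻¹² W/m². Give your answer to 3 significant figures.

0.000468 W/m²

I/I₀ = 10^(86.7/10) = 4.677e+08, so I = 4.677e+08 × 10⁻¹² W/m².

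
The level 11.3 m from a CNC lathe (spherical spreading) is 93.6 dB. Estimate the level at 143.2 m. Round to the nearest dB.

Spherical spreading from a point source gives a 20·log₁₀(r₂/r₁) drop.
L₂ = 93.6 − 20·log₁₀(143.2/11.3) = 93.6 − 22.057 = 71.54 dB.

72 dB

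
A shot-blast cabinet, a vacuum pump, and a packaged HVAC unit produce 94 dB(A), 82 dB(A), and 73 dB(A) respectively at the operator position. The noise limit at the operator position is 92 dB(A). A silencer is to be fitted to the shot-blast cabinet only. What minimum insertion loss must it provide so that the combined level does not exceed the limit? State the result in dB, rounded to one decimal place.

2.5 dB

Fixed contribution from the other sources: Σ 10^(L/10) = 10^(82/10) + 10^(73/10) = 1.784e+08 (82.51 dB(A)).
The limit corresponds to 10^(92/10) = 1.585e+09; subtracting the fixed part leaves 1.406e+09 for the shot-blast cabinet, i.e. 91.48 dB(A).
So the shot-blast cabinet must be reduced from 94 to 91.48 dB(A): IL = 2.52 dB.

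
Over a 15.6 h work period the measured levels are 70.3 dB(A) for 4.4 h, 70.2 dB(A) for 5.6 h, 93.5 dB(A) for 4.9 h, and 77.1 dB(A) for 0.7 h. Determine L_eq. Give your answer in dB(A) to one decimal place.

88.5 dB(A)

Weight each interval's intensity by its duration and average over T = 15.6 h:
Σ tᵢ·10^(Lᵢ/10) = 4.4·10^(70.3/10) + 5.6·10^(70.2/10) + 4.9·10^(93.5/10) + 0.7·10^(77.1/10) = 1.111e+10.
L_eq = 10·log₁₀(1.111e+10/15.6) = 88.53 dB(A).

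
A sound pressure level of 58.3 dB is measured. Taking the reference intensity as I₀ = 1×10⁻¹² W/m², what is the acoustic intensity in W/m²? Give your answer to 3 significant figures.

6.76e-07 W/m²

I/I₀ = 10^(58.3/10) = 6.761e+05, so I = 6.761e+05 × 10⁻¹² W/m².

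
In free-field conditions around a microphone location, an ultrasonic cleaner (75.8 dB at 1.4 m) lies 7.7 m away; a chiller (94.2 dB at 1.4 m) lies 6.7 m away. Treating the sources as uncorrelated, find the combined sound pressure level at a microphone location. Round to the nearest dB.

Apply inverse-square spreading to bring every level to the receiver, then sum 10^(L/10).
ultrasonic cleaner: 75.8 − 20·log₁₀(7.7/1.4) = 75.8 − 14.81 = 60.99 dB.
chiller: 94.2 − 20·log₁₀(6.7/1.4) = 94.2 − 13.60 = 80.60 dB.
Σ 10^(L/10) = 1.161e+08 → L_total = 10·log₁₀(1.161e+08) = 80.65 dB.

81 dB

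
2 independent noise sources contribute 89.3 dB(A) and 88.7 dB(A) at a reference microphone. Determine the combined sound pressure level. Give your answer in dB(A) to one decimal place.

For uncorrelated sources the intensities add, so convert each level to linear form, sum, and take 10·log₁₀ of the total.
Σ 10^(L/10) = 10^(89.3/10) + 10^(88.7/10) = 1.592e+09.
L_total = 10·log₁₀(1.592e+09) = 92.02 dB(A).

92.0 dB(A)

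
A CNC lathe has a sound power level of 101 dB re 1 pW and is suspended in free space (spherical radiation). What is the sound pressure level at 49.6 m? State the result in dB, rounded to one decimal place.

Free-field spherical radiation: L_p = L_w − 10·log₁₀(4π·r²), r = 49.6 m.
4π·r² = 3.092e+04 m², 10·log₁₀ of that is 44.902 dB.
L_p = 101 − 44.902 = 56.10 dB.

56.1 dB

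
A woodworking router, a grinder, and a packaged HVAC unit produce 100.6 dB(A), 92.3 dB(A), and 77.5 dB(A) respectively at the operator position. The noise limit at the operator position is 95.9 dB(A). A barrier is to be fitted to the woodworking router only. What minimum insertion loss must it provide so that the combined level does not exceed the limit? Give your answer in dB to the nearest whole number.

Fixed contribution from the other sources: Σ 10^(L/10) = 10^(92.3/10) + 10^(77.5/10) = 1.754e+09 (92.44 dB(A)).
To meet 95.9 dB(A) overall, the treated woodworking router may contribute at most 10^(95.9/10) − 1.754e+09 = 2.136e+09, i.e. 93.30 dB(A).
So the woodworking router must be reduced from 100.6 to 93.30 dB(A): IL = 7.30 dB.

7 dB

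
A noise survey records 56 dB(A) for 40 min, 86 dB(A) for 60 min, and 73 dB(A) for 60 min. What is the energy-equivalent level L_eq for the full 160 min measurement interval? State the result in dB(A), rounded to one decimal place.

82.0 dB(A)

The energy average is taken in the linear domain: L_eq = 10·log₁₀[(Σ tᵢ·10^(Lᵢ/10))/T], T = 160 min.
Σ tᵢ·10^(Lᵢ/10) = 40·10^(56/10) + 60·10^(86/10) + 60·10^(73/10) = 2.510e+10.
L_eq = 10·log₁₀(2.510e+10/160) = 81.96 dB(A).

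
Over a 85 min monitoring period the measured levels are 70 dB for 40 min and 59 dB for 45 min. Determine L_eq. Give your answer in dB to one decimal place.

67.1 dB

L_eq = 10·log₁₀[(1/T)·Σ tᵢ·10^(Lᵢ/10)] with T = 85 min.
Σ tᵢ·10^(Lᵢ/10) = 40·10^(70/10) + 45·10^(59/10) = 4.357e+08.
L_eq = 10·log₁₀(4.357e+08/85) = 67.10 dB.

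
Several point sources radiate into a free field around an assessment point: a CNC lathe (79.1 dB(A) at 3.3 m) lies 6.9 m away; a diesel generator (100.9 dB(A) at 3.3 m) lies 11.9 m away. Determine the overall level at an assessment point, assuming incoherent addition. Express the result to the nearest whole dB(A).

Apply inverse-square spreading to bring every level to the receiver, then sum 10^(L/10).
CNC lathe: 79.1 − 20·log₁₀(6.9/3.3) = 79.1 − 6.41 = 72.69 dB(A).
diesel generator: 100.9 − 20·log₁₀(11.9/3.3) = 100.9 − 11.14 = 89.76 dB(A).
Σ 10^(L/10) = 9.647e+08 → L_total = 10·log₁₀(9.647e+08) = 89.84 dB(A).

90 dB(A)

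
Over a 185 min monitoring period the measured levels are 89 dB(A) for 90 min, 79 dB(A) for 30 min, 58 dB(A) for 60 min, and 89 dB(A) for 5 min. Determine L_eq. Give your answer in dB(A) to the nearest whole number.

86 dB(A)

Weight each interval's intensity by its duration and average over T = 185 min:
Σ tᵢ·10^(Lᵢ/10) = 90·10^(89/10) + 30·10^(79/10) + 60·10^(58/10) + 5·10^(89/10) = 7.788e+10.
L_eq = 10·log₁₀(7.788e+10/185) = 86.24 dB(A).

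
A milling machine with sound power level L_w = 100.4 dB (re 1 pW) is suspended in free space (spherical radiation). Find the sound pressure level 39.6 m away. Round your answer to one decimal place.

57.5 dB

The power spreads over a sphere of area 4π·r², so L_p = L_w − 10·log₁₀(4π·r²).
4π·r² = 1.971e+04 m², 10·log₁₀ of that is 42.946 dB.
L_p = 100.4 − 42.946 = 57.45 dB.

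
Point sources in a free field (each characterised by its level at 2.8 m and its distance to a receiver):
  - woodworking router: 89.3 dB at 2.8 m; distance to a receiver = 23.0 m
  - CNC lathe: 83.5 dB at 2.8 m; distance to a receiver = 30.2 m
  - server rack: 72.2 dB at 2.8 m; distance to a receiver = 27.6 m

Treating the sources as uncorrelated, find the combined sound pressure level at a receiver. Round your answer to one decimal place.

71.7 dB

Apply inverse-square spreading to bring every level to the receiver, then sum 10^(L/10).
woodworking router: 89.3 − 20·log₁₀(23.0/2.8) = 89.3 − 18.29 = 71.01 dB.
CNC lathe: 83.5 − 20·log₁₀(30.2/2.8) = 83.5 − 20.66 = 62.84 dB.
server rack: 72.2 − 20·log₁₀(27.6/2.8) = 72.2 − 19.88 = 52.32 dB.
Σ 10^(L/10) = 1.471e+07 → L_total = 10·log₁₀(1.471e+07) = 71.68 dB.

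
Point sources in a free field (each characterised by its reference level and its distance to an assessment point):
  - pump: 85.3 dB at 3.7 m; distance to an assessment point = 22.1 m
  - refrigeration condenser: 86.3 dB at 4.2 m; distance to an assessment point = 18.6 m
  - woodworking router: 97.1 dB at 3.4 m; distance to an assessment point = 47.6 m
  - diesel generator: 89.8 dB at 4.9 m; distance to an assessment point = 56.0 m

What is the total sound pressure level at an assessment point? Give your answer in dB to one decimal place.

First find each source's level at the receiver (point-source: −20·log₁₀(r/r_ref)), then combine on an intensity basis.
pump: 85.3 − 20·log₁₀(22.1/3.7) = 85.3 − 15.52 = 69.78 dB.
refrigeration condenser: 86.3 − 20·log₁₀(18.6/4.2) = 86.3 − 12.93 = 73.37 dB.
woodworking router: 97.1 − 20·log₁₀(47.6/3.4) = 97.1 − 22.92 = 74.18 dB.
diesel generator: 89.8 − 20·log₁₀(56.0/4.9) = 89.8 − 21.16 = 68.64 dB.
Σ 10^(L/10) = 6.473e+07 → L_total = 10·log₁₀(6.473e+07) = 78.11 dB.

78.1 dB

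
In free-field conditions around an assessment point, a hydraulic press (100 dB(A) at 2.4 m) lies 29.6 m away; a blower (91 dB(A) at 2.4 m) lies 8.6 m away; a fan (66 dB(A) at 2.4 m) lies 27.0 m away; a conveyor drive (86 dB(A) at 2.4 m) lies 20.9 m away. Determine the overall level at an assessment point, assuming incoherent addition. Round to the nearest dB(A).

First find each source's level at the receiver (point-source: −20·log₁₀(r/r_ref)), then combine on an intensity basis.
hydraulic press: 100 − 20·log₁₀(29.6/2.4) = 100 − 21.82 = 78.18 dB(A).
blower: 91 − 20·log₁₀(8.6/2.4) = 91 − 11.09 = 79.91 dB(A).
fan: 66 − 20·log₁₀(27.0/2.4) = 66 − 21.02 = 44.98 dB(A).
conveyor drive: 86 − 20·log₁₀(20.9/2.4) = 86 − 18.80 = 67.20 dB(A).
Σ 10^(L/10) = 1.691e+08 → L_total = 10·log₁₀(1.691e+08) = 82.28 dB(A).

82 dB(A)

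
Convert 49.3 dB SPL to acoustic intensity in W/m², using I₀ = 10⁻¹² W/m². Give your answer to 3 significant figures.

L = 10·log₁₀(I/I₀) ⇒ I = I₀·10^(L/10) = 10⁻¹² × 10^4.93.

8.51e-08 W/m²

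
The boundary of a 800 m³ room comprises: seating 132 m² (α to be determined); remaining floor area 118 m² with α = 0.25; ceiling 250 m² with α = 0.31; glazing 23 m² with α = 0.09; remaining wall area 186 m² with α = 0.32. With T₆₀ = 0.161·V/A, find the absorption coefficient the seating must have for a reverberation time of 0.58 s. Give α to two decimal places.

A = 0.161·V/T₆₀ = 0.161·800/0.58 = 222.07 m² sabins.
Absorption from the other surfaces = 118·0.25 + 250·0.31 + 23·0.09 + 186·0.32 = 168.59 m², so the seating must supply 53.48 m² over 132 m².
α = 53.48/132 = 0.405.

0.41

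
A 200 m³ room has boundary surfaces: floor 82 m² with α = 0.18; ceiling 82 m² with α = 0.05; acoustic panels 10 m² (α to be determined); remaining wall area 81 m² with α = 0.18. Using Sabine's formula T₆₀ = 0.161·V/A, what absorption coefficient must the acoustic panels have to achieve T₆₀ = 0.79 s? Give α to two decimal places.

0.73

A = 0.161·V/T₆₀ = 0.161·200/0.79 = 40.76 m² sabins.
Absorption from the other surfaces = 82·0.18 + 82·0.05 + 81·0.18 = 33.44 m², so the acoustic panels must supply 7.32 m² over 10 m².
α = 7.32/10 = 0.732.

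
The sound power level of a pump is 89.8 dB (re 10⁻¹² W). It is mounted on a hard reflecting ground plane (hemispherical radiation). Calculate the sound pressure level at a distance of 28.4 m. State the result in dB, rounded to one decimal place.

52.8 dB

L_p = L_w − 10·log₁₀(2π·r²) with r = 28.4 m.
2π·r² = 5068 m², 10·log₁₀ of that is 37.048 dB.
L_p = 89.8 − 37.048 = 52.75 dB.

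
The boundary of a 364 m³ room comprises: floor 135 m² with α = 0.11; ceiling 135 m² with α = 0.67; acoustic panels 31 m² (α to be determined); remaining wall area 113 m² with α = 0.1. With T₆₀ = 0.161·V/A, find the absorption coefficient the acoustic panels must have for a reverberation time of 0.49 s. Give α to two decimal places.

From T₆₀ = 0.161·V/A, the target T₆₀ = 0.49 s needs A = 0.161·364/0.49 = 119.60 m².
Absorption from the other surfaces = 135·0.11 + 135·0.67 + 113·0.1 = 116.60 m², so the acoustic panels must supply 3.00 m² over 31 m².
α = 3.00/31 = 0.097.

0.10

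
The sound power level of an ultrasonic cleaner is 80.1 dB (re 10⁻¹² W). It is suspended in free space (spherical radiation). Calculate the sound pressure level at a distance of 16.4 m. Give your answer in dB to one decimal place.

44.8 dB

The power spreads over a sphere of area 4π·r², so L_p = L_w − 10·log₁₀(4π·r²).
4π·r² = 3380 m², 10·log₁₀ of that is 35.289 dB.
L_p = 80.1 − 35.289 = 44.81 dB.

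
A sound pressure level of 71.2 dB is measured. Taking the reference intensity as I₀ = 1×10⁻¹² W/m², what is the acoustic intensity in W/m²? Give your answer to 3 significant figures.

1.32e-05 W/m²

I/I₀ = 10^(71.2/10) = 1.318e+07, so I = 1.318e+07 × 10⁻¹² W/m².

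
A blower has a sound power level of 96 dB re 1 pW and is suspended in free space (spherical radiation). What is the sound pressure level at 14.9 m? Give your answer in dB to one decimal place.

L_p = L_w − 10·log₁₀(4π·r²) with r = 14.9 m.
4π·r² = 2790 m², 10·log₁₀ of that is 34.456 dB.
L_p = 96 − 34.456 = 61.54 dB.

61.5 dB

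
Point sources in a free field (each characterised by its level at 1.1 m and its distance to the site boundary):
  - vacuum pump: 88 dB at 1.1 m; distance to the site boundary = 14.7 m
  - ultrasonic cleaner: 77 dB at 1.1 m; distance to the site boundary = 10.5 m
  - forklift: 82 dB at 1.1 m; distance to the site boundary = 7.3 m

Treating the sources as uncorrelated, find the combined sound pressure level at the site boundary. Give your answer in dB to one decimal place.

68.9 dB

Propagate each source to the receiver with L = L_ref − 20·log₁₀(r/r_ref), then add intensities.
vacuum pump: 88 − 20·log₁₀(14.7/1.1) = 88 − 22.52 = 65.48 dB.
ultrasonic cleaner: 77 − 20·log₁₀(10.5/1.1) = 77 − 19.60 = 57.40 dB.
forklift: 82 − 20·log₁₀(7.3/1.1) = 82 − 16.44 = 65.56 dB.
Σ 10^(L/10) = 7.682e+06 → L_total = 10·log₁₀(7.682e+06) = 68.85 dB.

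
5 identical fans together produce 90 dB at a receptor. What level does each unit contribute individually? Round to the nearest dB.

83 dB

5 equal contributions raise the level by 10·log₁₀ 5 = 6.990 dB, so each unit alone gives 90 − 6.990.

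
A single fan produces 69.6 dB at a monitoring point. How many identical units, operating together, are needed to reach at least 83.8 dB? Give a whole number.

N identical sources give L₁ + 10·log₁₀ N, so require 10·log₁₀ N ≥ 83.8 − 69.6 = 14.2 dB.
N ≥ 10^(14.2/10) = 26.303, so N = 27.

27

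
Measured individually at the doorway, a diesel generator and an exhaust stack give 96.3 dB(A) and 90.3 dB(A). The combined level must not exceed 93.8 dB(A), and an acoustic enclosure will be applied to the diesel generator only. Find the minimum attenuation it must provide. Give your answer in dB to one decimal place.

5.1 dB

Everything except the diesel generator sums to 10^(90.3/10) = 1.072e+09 in linear terms, 90.30 dB(A).
To meet 93.8 dB(A) overall, the treated diesel generator may contribute at most 10^(93.8/10) − 1.072e+09 = 1.327e+09, i.e. 91.23 dB(A).
Required insertion loss = 96.3 − 91.23 = 5.07 dB.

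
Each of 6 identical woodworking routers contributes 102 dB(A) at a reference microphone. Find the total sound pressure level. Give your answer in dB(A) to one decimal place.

109.8 dB(A)

L_total = L₁ + 10·log₁₀ N for N identical incoherent sources.
L_total = 102 + 10·log₁₀(6) = 102 + 7.782 = 109.78 dB(A).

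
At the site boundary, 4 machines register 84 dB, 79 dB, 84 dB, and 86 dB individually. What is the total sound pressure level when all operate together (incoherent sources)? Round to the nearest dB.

For uncorrelated sources the intensities add, so convert each level to linear form, sum, and take 10·log₁₀ of the total.
Σ 10^(L/10) = 10^(84/10) + 10^(79/10) + 10^(84/10) + 10^(86/10) = 9.799e+08.
L_total = 10·log₁₀(9.799e+08) = 89.91 dB.

90 dB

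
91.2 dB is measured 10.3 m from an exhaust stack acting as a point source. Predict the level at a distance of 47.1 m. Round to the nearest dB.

Point-source attenuation: ΔL = 20·log₁₀(r₂/r₁) = 20·log₁₀(47.1/10.3) = 13.204 dB.
L₂ = 91.2 − 20·log₁₀(47.1/10.3) = 91.2 − 13.204 = 78.00 dB.

78 dB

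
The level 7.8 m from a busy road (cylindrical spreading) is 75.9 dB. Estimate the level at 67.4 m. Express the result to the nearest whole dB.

Line-source attenuation: ΔL = 10·log₁₀(r₂/r₁) = 10·log₁₀(67.4/7.8) = 9.366 dB.
L₂ = 75.9 − 10·log₁₀(67.4/7.8) = 75.9 − 9.366 = 66.53 dB.

67 dB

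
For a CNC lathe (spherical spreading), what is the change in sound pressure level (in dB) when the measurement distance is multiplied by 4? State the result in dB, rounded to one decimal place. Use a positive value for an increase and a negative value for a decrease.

-12.0 dB

With spherical spreading the level changes by −20·log₁₀(r₂/r₁).
ΔL = −20·log₁₀(4) = -12.04 dB.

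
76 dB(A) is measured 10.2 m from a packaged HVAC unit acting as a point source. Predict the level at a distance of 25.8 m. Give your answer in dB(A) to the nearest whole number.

Point-source attenuation: ΔL = 20·log₁₀(r₂/r₁) = 20·log₁₀(25.8/10.2) = 8.060 dB.
L₂ = 76 − 20·log₁₀(25.8/10.2) = 76 − 8.060 = 67.94 dB(A).

68 dB(A)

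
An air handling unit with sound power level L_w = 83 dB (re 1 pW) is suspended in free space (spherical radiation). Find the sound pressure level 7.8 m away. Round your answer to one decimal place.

L_p = L_w − 10·log₁₀(4π·r²) with r = 7.8 m.
4π·r² = 764.5 m², 10·log₁₀ of that is 28.834 dB.
L_p = 83 − 28.834 = 54.17 dB.

54.2 dB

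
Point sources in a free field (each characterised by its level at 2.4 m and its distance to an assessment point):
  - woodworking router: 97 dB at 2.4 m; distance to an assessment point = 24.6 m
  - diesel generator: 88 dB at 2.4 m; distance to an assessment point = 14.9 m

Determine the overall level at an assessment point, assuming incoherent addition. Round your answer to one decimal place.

78.1 dB

Propagate each source to the receiver with L = L_ref − 20·log₁₀(r/r_ref), then add intensities.
woodworking router: 97 − 20·log₁₀(24.6/2.4) = 97 − 20.21 = 76.79 dB.
diesel generator: 88 − 20·log₁₀(14.9/2.4) = 88 − 15.86 = 72.14 dB.
Σ 10^(L/10) = 6.407e+07 → L_total = 10·log₁₀(6.407e+07) = 78.07 dB.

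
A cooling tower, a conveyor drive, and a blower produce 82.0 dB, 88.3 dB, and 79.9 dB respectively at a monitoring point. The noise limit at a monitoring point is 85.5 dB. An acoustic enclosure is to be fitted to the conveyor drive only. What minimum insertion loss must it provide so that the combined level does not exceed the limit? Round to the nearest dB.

8 dB

The untreated sources together contribute 10^(82.0/10) + 10^(79.9/10) = 2.562e+08, i.e. 84.09 dB.
To meet 85.5 dB overall, the treated conveyor drive may contribute at most 10^(85.5/10) − 2.562e+08 = 9.860e+07, i.e. 79.94 dB.
So the conveyor drive must be reduced from 88.3 to 79.94 dB: IL = 8.36 dB.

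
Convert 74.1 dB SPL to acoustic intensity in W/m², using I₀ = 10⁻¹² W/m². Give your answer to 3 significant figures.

2.57e-05 W/m²

I/I₀ = 10^(74.1/10) = 2.57e+07, so I = 2.57e+07 × 10⁻¹² W/m².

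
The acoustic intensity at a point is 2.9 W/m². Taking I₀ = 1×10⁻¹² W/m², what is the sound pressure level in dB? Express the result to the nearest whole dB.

Dividing by I₀ shifts the exponent by 12: I/I₀ = 2.9×10^12.
L = 10·(0.4624 + 12) = 124.62 dB.

125 dB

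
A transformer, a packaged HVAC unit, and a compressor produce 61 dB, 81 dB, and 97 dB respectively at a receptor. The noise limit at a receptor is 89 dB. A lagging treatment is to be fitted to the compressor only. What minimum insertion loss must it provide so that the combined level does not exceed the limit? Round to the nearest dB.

Fixed contribution from the other sources: Σ 10^(L/10) = 10^(61/10) + 10^(81/10) = 1.272e+08 (81.04 dB).
The limit corresponds to 10^(89/10) = 7.943e+08; subtracting the fixed part leaves 6.672e+08 for the compressor, i.e. 88.24 dB.
So the compressor must be reduced from 97 to 88.24 dB: IL = 8.76 dB.

9 dB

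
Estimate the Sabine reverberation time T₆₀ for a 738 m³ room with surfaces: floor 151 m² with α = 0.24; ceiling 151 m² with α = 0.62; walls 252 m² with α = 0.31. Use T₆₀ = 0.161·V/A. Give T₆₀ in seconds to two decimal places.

Total absorption A = 151·0.24 + 151·0.62 + 252·0.31 = 207.98 m² sabins.
T₆₀ = 0.161·V/A = 0.161·738/207.98 = 0.571 s.

0.57 s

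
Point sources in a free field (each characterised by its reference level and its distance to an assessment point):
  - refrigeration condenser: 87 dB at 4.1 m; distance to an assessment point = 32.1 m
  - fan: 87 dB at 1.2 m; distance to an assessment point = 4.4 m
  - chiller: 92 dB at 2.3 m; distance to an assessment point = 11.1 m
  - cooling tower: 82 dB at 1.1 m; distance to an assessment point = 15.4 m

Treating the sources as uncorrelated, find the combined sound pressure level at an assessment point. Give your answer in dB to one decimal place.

80.6 dB

Propagate each source to the receiver with L = L_ref − 20·log₁₀(r/r_ref), then add intensities.
refrigeration condenser: 87 − 20·log₁₀(32.1/4.1) = 87 − 17.87 = 69.13 dB.
fan: 87 − 20·log₁₀(4.4/1.2) = 87 − 11.29 = 75.71 dB.
chiller: 92 − 20·log₁₀(11.1/2.3) = 92 − 13.67 = 78.33 dB.
cooling tower: 82 − 20·log₁₀(15.4/1.1) = 82 − 22.92 = 59.08 dB.
Σ 10^(L/10) = 1.143e+08 → L_total = 10·log₁₀(1.143e+08) = 80.58 dB.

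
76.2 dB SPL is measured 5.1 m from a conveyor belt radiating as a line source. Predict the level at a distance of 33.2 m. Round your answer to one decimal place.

Line-source attenuation: ΔL = 10·log₁₀(r₂/r₁) = 10·log₁₀(33.2/5.1) = 8.136 dB.
L₂ = 76.2 − 10·log₁₀(33.2/5.1) = 76.2 − 8.136 = 68.06 dB SPL.

68.1 dB SPL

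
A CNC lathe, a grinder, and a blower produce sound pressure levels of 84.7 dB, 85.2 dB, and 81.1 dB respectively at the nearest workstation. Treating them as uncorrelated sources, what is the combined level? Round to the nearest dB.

Incoherent sources combine by intensity addition: L_total = 10·log₁₀(Σ 10^(L_i/10)).
Σ 10^(L/10) = 10^(84.7/10) + 10^(85.2/10) + 10^(81.1/10) = 7.551e+08.
L_total = 10·log₁₀(7.551e+08) = 88.78 dB.

89 dB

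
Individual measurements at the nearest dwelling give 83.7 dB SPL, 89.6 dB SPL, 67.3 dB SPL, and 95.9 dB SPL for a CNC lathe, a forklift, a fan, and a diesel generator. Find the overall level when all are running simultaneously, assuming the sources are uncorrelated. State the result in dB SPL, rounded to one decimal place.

97.0 dB SPL

For uncorrelated sources the intensities add, so convert each level to linear form, sum, and take 10·log₁₀ of the total.
Σ 10^(L/10) = 10^(83.7/10) + 10^(89.6/10) + 10^(67.3/10) + 10^(95.9/10) = 5.042e+09.
L_total = 10·log₁₀(5.042e+09) = 97.03 dB SPL.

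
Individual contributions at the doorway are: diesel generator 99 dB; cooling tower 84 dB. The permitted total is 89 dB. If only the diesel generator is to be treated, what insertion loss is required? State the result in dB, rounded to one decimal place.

Fixed contribution from the other source: Σ 10^(L/10) = 10^(84/10) = 2.512e+08 (84.00 dB).
The limit corresponds to 10^(89/10) = 7.943e+08; subtracting the fixed part leaves 5.431e+08 for the diesel generator, i.e. 87.35 dB.
So the diesel generator must be reduced from 99 to 87.35 dB: IL = 11.65 dB.

11.7 dB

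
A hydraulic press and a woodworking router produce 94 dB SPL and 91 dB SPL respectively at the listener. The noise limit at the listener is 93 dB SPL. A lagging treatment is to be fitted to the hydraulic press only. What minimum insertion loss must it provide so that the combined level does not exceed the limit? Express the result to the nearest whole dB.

5 dB

The untreated sources together contribute 10^(91/10) = 1.259e+09, i.e. 91.00 dB SPL.
The limit corresponds to 10^(93/10) = 1.995e+09; subtracting the fixed part leaves 7.363e+08 for the hydraulic press, i.e. 88.67 dB SPL.
Required insertion loss = 94 − 88.67 = 5.33 dB.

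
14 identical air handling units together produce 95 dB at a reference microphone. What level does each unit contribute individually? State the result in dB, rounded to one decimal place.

For N identical incoherent sources L_total = L₁ + 10·log₁₀ N, so L₁ = 95 − 10·log₁₀(14) = 95 − 11.461.

83.5 dB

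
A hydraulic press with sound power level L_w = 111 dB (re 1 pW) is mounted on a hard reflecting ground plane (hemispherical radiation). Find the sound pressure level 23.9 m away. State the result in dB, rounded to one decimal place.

Free-field hemispherical radiation: L_p = L_w − 10·log₁₀(2π·r²), r = 23.9 m.
2π·r² = 3589 m², 10·log₁₀ of that is 35.550 dB.
L_p = 111 − 35.550 = 75.45 dB.

75.5 dB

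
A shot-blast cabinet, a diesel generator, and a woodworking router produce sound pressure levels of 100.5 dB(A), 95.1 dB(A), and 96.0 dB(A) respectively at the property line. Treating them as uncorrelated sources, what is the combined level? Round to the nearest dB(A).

103 dB(A)

For uncorrelated sources the intensities add, so convert each level to linear form, sum, and take 10·log₁₀ of the total.
Σ 10^(L/10) = 10^(100.5/10) + 10^(95.1/10) + 10^(96.0/10) = 1.844e+10.
L_total = 10·log₁₀(1.844e+10) = 102.66 dB(A).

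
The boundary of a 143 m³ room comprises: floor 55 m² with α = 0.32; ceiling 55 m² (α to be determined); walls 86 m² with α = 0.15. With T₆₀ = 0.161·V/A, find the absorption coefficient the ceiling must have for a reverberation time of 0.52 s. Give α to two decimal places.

Required total absorption A = 0.161·143/0.52 = 44.27 m².
Absorption from the other surfaces = 55·0.32 + 86·0.15 = 30.50 m², so the ceiling must supply 13.77 m² over 55 m².
α = 13.77/55 = 0.250.

0.25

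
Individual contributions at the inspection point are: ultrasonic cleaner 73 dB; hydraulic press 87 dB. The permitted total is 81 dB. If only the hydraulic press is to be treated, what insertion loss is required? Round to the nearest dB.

Everything except the hydraulic press sums to 10^(73/10) = 1.995e+07 in linear terms, 73.00 dB.
To meet 81 dB overall, the treated hydraulic press may contribute at most 10^(81/10) − 1.995e+07 = 1.059e+08, i.e. 80.25 dB.
So the hydraulic press must be reduced from 87 to 80.25 dB: IL = 6.75 dB.

7 dB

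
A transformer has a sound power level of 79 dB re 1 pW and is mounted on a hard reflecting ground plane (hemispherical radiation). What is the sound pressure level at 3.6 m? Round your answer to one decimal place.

The power spreads over a hemisphere of area 2π·r², so L_p = L_w − 10·log₁₀(2π·r²).
2π·r² = 81.43 m², 10·log₁₀ of that is 19.108 dB.
L_p = 79 − 19.108 = 59.89 dB.

59.9 dB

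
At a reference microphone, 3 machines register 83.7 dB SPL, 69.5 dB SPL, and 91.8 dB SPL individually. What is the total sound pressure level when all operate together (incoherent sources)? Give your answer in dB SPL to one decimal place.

92.4 dB SPL

Incoherent sources combine by intensity addition: L_total = 10·log₁₀(Σ 10^(L_i/10)).
Σ 10^(L/10) = 10^(83.7/10) + 10^(69.5/10) + 10^(91.8/10) = 1.757e+09.
L_total = 10·log₁₀(1.757e+09) = 92.45 dB SPL.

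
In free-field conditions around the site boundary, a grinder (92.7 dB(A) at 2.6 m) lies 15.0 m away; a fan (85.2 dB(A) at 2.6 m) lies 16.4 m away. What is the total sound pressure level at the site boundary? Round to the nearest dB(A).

Apply inverse-square spreading to bring every level to the receiver, then sum 10^(L/10).
grinder: 92.7 − 20·log₁₀(15.0/2.6) = 92.7 − 15.22 = 77.48 dB(A).
fan: 85.2 − 20·log₁₀(16.4/2.6) = 85.2 − 16.00 = 69.20 dB(A).
Σ 10^(L/10) = 6.427e+07 → L_total = 10·log₁₀(6.427e+07) = 78.08 dB(A).

78 dB(A)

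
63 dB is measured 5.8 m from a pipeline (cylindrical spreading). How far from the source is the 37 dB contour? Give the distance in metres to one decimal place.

Line-source spreading drops the level by 10·log₁₀(r₂/r₁); inverting, r₂/r₁ = 10^(ΔL/10).
r₂ = 5.8·10^((63−37)/10) = 5.8·10^(26.0/10) = 2309.02 m.

2309.0 m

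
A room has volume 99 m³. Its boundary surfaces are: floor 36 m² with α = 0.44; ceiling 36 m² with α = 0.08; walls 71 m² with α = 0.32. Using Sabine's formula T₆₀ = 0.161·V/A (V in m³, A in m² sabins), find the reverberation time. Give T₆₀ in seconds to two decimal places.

A = Σ Sᵢαᵢ = 36·0.44 + 36·0.08 + 71·0.32 = 41.44 m².
T₆₀ = 0.161 × 99 / 41.44 = 0.385 s.

0.38 s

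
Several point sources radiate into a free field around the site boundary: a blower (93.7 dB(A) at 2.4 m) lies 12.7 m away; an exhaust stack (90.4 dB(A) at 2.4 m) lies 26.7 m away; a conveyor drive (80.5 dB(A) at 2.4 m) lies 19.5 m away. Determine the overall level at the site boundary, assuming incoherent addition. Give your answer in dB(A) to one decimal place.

79.7 dB(A)

First find each source's level at the receiver (point-source: −20·log₁₀(r/r_ref)), then combine on an intensity basis.
blower: 93.7 − 20·log₁₀(12.7/2.4) = 93.7 − 14.47 = 79.23 dB(A).
exhaust stack: 90.4 − 20·log₁₀(26.7/2.4) = 90.4 − 20.93 = 69.47 dB(A).
conveyor drive: 80.5 − 20·log₁₀(19.5/2.4) = 80.5 − 18.20 = 62.30 dB(A).
Σ 10^(L/10) = 9.428e+07 → L_total = 10·log₁₀(9.428e+07) = 79.74 dB(A).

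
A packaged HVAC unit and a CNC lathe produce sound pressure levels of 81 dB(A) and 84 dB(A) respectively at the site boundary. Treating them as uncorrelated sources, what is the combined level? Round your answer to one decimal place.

85.8 dB(A)

For uncorrelated sources the intensities add, so convert each level to linear form, sum, and take 10·log₁₀ of the total.
Σ 10^(L/10) = 10^(81/10) + 10^(84/10) = 3.771e+08.
L_total = 10·log₁₀(3.771e+08) = 85.76 dB(A).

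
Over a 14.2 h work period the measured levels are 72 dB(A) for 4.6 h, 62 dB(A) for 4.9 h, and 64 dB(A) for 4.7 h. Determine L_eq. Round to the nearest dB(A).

68 dB(A)

The energy average is taken in the linear domain: L_eq = 10·log₁₀[(Σ tᵢ·10^(Lᵢ/10))/T], T = 14.2 h.
Σ tᵢ·10^(Lᵢ/10) = 4.6·10^(72/10) + 4.9·10^(62/10) + 4.7·10^(64/10) = 9.248e+07.
L_eq = 10·log₁₀(9.248e+07/14.2) = 68.14 dB(A).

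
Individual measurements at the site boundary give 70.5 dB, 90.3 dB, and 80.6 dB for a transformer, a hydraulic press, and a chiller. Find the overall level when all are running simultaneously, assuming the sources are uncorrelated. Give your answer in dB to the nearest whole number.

91 dB

For uncorrelated sources the intensities add, so convert each level to linear form, sum, and take 10·log₁₀ of the total.
Σ 10^(L/10) = 10^(70.5/10) + 10^(90.3/10) + 10^(80.6/10) = 1.198e+09.
L_total = 10·log₁₀(1.198e+09) = 90.78 dB.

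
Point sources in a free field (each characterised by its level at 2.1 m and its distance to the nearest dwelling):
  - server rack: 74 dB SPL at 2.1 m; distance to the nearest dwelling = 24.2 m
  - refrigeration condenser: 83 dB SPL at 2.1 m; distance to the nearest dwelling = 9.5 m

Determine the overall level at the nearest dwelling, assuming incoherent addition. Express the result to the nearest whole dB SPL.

70 dB SPL

Apply inverse-square spreading to bring every level to the receiver, then sum 10^(L/10).
server rack: 74 − 20·log₁₀(24.2/2.1) = 74 − 21.23 = 52.77 dB SPL.
refrigeration condenser: 83 − 20·log₁₀(9.5/2.1) = 83 − 13.11 = 69.89 dB SPL.
Σ 10^(L/10) = 9.939e+06 → L_total = 10·log₁₀(9.939e+06) = 69.97 dB SPL.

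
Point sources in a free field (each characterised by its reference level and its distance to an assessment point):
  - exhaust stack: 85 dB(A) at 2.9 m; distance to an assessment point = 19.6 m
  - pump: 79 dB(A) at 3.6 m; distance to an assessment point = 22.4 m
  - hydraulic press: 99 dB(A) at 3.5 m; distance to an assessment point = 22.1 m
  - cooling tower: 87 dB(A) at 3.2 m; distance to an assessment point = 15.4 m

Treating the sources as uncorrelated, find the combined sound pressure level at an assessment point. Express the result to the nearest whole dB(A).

84 dB(A)

Propagate each source to the receiver with L = L_ref − 20·log₁₀(r/r_ref), then add intensities.
exhaust stack: 85 − 20·log₁₀(19.6/2.9) = 85 − 16.60 = 68.40 dB(A).
pump: 79 − 20·log₁₀(22.4/3.6) = 79 − 15.88 = 63.12 dB(A).
hydraulic press: 99 − 20·log₁₀(22.1/3.5) = 99 − 16.01 = 82.99 dB(A).
cooling tower: 87 − 20·log₁₀(15.4/3.2) = 87 − 13.65 = 73.35 dB(A).
Σ 10^(L/10) = 2.298e+08 → L_total = 10·log₁₀(2.298e+08) = 83.61 dB(A).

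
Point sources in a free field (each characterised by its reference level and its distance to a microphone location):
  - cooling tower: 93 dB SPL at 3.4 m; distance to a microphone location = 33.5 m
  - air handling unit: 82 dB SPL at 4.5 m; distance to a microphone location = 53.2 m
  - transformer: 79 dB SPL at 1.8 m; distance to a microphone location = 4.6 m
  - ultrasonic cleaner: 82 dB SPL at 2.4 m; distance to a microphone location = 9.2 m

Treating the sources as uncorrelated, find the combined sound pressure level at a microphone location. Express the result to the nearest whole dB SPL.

First find each source's level at the receiver (point-source: −20·log₁₀(r/r_ref)), then combine on an intensity basis.
cooling tower: 93 − 20·log₁₀(33.5/3.4) = 93 − 19.87 = 73.13 dB SPL.
air handling unit: 82 − 20·log₁₀(53.2/4.5) = 82 − 21.45 = 60.55 dB SPL.
transformer: 79 − 20·log₁₀(4.6/1.8) = 79 − 8.15 = 70.85 dB SPL.
ultrasonic cleaner: 82 − 20·log₁₀(9.2/2.4) = 82 − 11.67 = 70.33 dB SPL.
Σ 10^(L/10) = 4.463e+07 → L_total = 10·log₁₀(4.463e+07) = 76.50 dB SPL.

76 dB SPL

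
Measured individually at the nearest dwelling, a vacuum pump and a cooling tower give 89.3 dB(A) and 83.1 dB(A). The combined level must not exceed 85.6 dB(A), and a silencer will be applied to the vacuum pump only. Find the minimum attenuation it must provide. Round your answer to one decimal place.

Everything except the vacuum pump sums to 10^(83.1/10) = 2.042e+08 in linear terms, 83.10 dB(A).
The limit corresponds to 10^(85.6/10) = 3.631e+08; subtracting the fixed part leaves 1.589e+08 for the vacuum pump, i.e. 82.01 dB(A).
So the vacuum pump must be reduced from 89.3 to 82.01 dB(A): IL = 7.29 dB.

7.3 dB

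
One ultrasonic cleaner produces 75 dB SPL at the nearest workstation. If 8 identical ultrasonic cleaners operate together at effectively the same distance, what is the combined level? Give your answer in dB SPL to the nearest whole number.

N identical incoherent sources raise the level by 10·log₁₀ N.
L_total = 75 + 10·log₁₀(8) = 75 + 9.031 = 84.03 dB SPL.

84 dB SPL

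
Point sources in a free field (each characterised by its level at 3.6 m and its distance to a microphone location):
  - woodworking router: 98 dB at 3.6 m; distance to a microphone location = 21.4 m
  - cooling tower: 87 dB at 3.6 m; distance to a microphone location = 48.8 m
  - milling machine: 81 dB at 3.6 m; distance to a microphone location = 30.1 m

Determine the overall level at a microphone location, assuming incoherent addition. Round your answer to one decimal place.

82.6 dB

Apply inverse-square spreading to bring every level to the receiver, then sum 10^(L/10).
woodworking router: 98 − 20·log₁₀(21.4/3.6) = 98 − 15.48 = 82.52 dB.
cooling tower: 87 − 20·log₁₀(48.8/3.6) = 87 − 22.64 = 64.36 dB.
milling machine: 81 − 20·log₁₀(30.1/3.6) = 81 − 18.45 = 62.55 dB.
Σ 10^(L/10) = 1.831e+08 → L_total = 10·log₁₀(1.831e+08) = 82.63 dB.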